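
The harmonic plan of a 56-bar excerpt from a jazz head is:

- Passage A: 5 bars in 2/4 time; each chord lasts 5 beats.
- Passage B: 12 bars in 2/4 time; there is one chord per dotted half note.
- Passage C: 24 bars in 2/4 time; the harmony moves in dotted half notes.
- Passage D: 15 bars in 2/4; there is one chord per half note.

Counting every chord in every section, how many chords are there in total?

41 chords

A: 5·2 = 10 beats, 10/5 = 2 chords.
B: 12·2 = 24 beats, 24/3 = 8 chords.
C: 24·2 = 48 beats, 48/3 = 16 chords.
D: 15·2 = 30 beats, 30/2 = 15 chords.
Total: 2 + 8 + 16 + 15 = 41.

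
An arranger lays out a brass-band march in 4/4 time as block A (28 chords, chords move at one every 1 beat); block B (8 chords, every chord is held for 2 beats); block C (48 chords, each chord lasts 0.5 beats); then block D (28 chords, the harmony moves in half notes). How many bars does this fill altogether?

31 bars

A: 28 × 1 = 28 beats = 7 bars.
B: 8 × 2 = 16 beats = 4 bars.
C: 48 × 0.5 = 24 beats = 6 bars.
D: 28 × 2 = 56 beats = 14 bars.
Total: 7 + 4 + 6 + 14 = 31 bars.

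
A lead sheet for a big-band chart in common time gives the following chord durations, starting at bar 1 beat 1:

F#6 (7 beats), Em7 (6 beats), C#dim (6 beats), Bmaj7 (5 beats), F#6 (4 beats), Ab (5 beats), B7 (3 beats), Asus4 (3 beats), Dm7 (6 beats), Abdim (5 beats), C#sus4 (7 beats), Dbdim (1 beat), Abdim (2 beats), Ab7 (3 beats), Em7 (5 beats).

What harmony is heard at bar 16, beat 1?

Ab7

Beat 1 of bar 16 is beat (16−1)×4 + 1 = 61 overall.
Running totals: F#6 ends at 7, Em7 ends at 13, C#dim ends at 19, Bmaj7 ends at 24, F#6 ends at 28, Ab ends at 33, B7 ends at 36, Asus4 ends at 39, Dm7 ends at 45, Abdim ends at 50, C#sus4 ends at 57, Dbdim ends at 58, Abdim ends at 60, Ab7 ends at 63.
Beat 61 falls within Ab7.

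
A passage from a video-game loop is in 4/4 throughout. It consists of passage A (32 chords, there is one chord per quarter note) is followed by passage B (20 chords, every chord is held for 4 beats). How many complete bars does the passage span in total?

A: 32 × 1 = 32 beats = 8 bars.
B: 20 × 4 = 80 beats = 20 bars.
Total: 8 + 20 = 28 bars.

28 bars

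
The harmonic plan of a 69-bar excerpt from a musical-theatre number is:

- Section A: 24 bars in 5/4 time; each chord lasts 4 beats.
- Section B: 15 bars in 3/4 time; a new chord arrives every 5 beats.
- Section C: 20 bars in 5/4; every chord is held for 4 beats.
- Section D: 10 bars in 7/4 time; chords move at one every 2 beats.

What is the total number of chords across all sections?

A has 120 beats and chords last 4 each, so 30 chords.
B has 45 beats and chords last 5 each, so 9 chords.
C has 100 beats and chords last 4 each, so 25 chords.
D has 70 beats and chords last 2 each, so 35 chords.
Total: 30 + 9 + 25 + 35 = 99.

99 chords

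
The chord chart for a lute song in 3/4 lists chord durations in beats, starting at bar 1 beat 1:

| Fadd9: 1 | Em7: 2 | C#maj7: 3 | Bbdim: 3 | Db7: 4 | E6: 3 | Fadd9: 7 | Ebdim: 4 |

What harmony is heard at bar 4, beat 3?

Beat 3 of bar 4 is beat (4−1)×3 + 3 = 12 overall.
Running totals: Fadd9 ends at 1, Em7 ends at 3, C#maj7 ends at 6, Bbdim ends at 9, Db7 ends at 13.
Beat 12 falls within Db7.

Db7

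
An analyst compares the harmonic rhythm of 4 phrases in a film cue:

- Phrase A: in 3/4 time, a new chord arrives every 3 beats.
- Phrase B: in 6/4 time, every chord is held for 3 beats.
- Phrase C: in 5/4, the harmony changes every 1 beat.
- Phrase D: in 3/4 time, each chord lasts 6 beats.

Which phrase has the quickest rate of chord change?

Phrase C

A: each chord is 3 beats in 3/4, so 1 per bar.
B: each chord is 3 beats in 6/4, so 2 per bar.
C: each chord is 1 beat in 5/4, so 5 per bar.
D: each chord is 6 beats in 3/4, so 0.5 per bar.
Fastest is C at 5 chords/bar.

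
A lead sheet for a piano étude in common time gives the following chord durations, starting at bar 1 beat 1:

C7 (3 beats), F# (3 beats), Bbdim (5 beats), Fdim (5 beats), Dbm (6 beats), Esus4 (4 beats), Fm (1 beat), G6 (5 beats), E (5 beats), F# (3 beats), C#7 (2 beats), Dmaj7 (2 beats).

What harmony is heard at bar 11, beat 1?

Beat 1 of bar 11 is beat (11−1)×4 + 1 = 41 overall.
Running totals: C7 ends at 3, F# ends at 6, Bbdim ends at 11, Fdim ends at 16, Dbm ends at 22, Esus4 ends at 26, Fm ends at 27, G6 ends at 32, E ends at 37, F# ends at 40, C#7 ends at 42.
Beat 41 falls within C#7.

C#7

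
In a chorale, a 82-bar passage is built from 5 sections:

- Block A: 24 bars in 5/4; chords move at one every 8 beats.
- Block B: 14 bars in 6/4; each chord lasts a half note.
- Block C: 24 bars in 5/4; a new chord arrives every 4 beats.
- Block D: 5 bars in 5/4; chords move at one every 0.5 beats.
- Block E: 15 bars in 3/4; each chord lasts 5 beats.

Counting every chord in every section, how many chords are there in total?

146 chords

A has 120 beats and chords last 8 each, so 15 chords.
B has 84 beats and chords last 2 each, so 42 chords.
C has 120 beats and chords last 4 each, so 30 chords.
D has 25 beats and chords last 0.5 each, so 50 chords.
E has 45 beats and chords last 5 each, so 9 chords.
Total: 15 + 42 + 30 + 50 + 9 = 146.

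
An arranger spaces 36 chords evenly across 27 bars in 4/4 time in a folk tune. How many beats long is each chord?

27 bars × 4 beats/bar = 108 beats total.
108 beats ÷ 36 chords = 3 beats per chord.
(That is a dotted half note.)

3 beats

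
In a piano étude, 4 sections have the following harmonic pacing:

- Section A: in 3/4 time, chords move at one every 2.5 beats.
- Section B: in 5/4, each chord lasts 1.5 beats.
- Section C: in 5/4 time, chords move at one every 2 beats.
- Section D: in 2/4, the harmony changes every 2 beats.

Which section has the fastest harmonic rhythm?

Section B

A: 3/2.5 = 1.2 chords/bar.
B: 5/1.5 = 10/3 chords/bar.
C: 5/2 = 2.5 chords/bar.
D: 2/2 = 1 chord/bar.
Fastest is B at 10/3 chords/bar.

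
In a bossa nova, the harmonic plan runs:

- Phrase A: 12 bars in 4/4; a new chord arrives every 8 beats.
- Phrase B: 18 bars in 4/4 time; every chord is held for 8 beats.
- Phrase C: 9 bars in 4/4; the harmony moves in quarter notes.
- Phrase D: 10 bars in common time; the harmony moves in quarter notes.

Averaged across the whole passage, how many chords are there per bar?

13/7 chords per bar

A: 12 bars of 4 beats is 48 beats; at 8 beats each that's 6 chords.
B: 18 bars of 4 beats is 72 beats; at 8 beats each that's 9 chords.
C: 9 bars of 4 beats is 36 beats; at 1 beat each that's 36 chords.
D: 10 bars of 4 beats is 40 beats; at 1 beat each that's 40 chords.
Overall: 91 chords over 49 bars → 91/49 = 13/7 chords per bar.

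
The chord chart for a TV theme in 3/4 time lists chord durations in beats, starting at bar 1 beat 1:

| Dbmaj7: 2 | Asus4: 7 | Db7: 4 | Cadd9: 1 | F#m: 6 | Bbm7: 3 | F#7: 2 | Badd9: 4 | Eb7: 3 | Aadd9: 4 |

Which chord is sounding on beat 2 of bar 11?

Eb7

Beat 2 of bar 11 is beat (11−1)×3 + 2 = 32 overall.
Running totals: Dbmaj7 ends at 2, Asus4 ends at 9, Db7 ends at 13, Cadd9 ends at 14, F#m ends at 20, Bbm7 ends at 23, F#7 ends at 25, Badd9 ends at 29, Eb7 ends at 32.
Beat 32 falls within Eb7.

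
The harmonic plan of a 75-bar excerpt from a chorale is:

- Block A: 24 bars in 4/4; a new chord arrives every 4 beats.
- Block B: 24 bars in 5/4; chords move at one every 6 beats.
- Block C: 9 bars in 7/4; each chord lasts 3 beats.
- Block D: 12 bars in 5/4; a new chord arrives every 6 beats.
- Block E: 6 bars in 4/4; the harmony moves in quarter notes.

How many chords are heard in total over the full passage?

A: 24 bars × 4 beats = 96 beats; 4 beats/chord → 24 chords.
B: 24 bars × 5 beats = 120 beats; 6 beats/chord → 20 chords.
C: 9 bars × 7 beats = 63 beats; 3 beats/chord → 21 chords.
D: 12 bars × 5 beats = 60 beats; 6 beats/chord → 10 chords.
E: 6 bars × 4 beats = 24 beats; 1 beat/chord → 24 chords.
Total: 24 + 20 + 21 + 10 + 24 = 99.

99 chords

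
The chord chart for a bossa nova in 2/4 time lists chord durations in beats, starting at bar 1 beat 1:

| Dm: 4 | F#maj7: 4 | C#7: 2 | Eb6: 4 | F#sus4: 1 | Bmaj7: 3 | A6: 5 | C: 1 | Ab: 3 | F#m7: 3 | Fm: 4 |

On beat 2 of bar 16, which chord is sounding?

Beat 2 of bar 16 is beat (16−1)×2 + 2 = 32 overall.
Running totals: Dm ends at 4, F#maj7 ends at 8, C#7 ends at 10, Eb6 ends at 14, F#sus4 ends at 15, Bmaj7 ends at 18, A6 ends at 23, C ends at 24, Ab ends at 27, F#m7 ends at 30, Fm ends at 34.
Beat 32 falls within Fm.

Fm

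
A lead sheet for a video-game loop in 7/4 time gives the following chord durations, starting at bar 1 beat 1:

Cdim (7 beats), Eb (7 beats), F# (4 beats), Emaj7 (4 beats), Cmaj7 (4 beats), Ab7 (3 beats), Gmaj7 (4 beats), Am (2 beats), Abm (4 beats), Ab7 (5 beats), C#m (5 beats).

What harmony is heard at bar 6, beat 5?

Beat 5 of bar 6 is beat (6−1)×7 + 5 = 40 overall.
Running totals: Cdim ends at 7, Eb ends at 14, F# ends at 18, Emaj7 ends at 22, Cmaj7 ends at 26, Ab7 ends at 29, Gmaj7 ends at 33, Am ends at 35, Abm ends at 39, Ab7 ends at 44.
Beat 40 falls within Ab7.

Ab7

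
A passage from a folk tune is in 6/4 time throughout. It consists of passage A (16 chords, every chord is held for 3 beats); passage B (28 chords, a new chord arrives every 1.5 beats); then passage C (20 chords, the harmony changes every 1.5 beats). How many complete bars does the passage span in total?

A: 16 × 3 = 48 beats = 8 bars.
B: 28 × 1.5 = 42 beats = 7 bars.
C: 20 × 1.5 = 30 beats = 5 bars.
Total: 8 + 7 + 5 = 20 bars.

20 bars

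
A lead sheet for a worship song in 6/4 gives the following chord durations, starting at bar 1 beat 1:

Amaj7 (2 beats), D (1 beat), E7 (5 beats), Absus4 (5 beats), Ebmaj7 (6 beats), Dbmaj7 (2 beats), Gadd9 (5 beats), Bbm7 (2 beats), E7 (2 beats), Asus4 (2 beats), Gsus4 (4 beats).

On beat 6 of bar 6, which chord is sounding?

Gsus4

Beat 6 of bar 6 is beat (6−1)×6 + 6 = 36 overall.
Running totals: Amaj7 ends at 2, D ends at 3, E7 ends at 8, Absus4 ends at 13, Ebmaj7 ends at 19, Dbmaj7 ends at 21, Gadd9 ends at 26, Bbm7 ends at 28, E7 ends at 30, Asus4 ends at 32, Gsus4 ends at 36.
Beat 36 falls within Gsus4.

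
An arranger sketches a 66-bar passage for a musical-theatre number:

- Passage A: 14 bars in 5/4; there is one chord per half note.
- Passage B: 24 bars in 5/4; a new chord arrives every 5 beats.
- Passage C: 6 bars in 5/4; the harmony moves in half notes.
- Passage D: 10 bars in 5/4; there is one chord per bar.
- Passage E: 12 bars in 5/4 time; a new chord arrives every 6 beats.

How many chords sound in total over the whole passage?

94 chords

A: 14 bars × 5 beats = 70 beats; 2 beats/chord → 35 chords.
B: 24 bars × 5 beats = 120 beats; 5 beats/chord → 24 chords.
C: 6 bars × 5 beats = 30 beats; 2 beats/chord → 15 chords.
D: 10 bars × 5 beats = 50 beats; 5 beats/chord → 10 chords.
E: 12 bars × 5 beats = 60 beats; 6 beats/chord → 10 chords.
Total: 35 + 24 + 15 + 10 + 10 = 94.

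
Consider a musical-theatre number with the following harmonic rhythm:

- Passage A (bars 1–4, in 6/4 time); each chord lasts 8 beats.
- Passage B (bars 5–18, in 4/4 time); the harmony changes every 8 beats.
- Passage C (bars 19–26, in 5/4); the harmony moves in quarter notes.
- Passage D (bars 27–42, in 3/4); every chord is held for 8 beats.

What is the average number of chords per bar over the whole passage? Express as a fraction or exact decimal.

4/3 chords per bar

A: 4 bars of 6 beats is 24 beats; at 8 beats each that's 3 chords.
B: 14 bars of 4 beats is 56 beats; at 8 beats each that's 7 chords.
C: 8 bars of 5 beats is 40 beats; at 1 beat each that's 40 chords.
D: 16 bars of 3 beats is 48 beats; at 8 beats each that's 6 chords.
Overall: 56 chords over 42 bars → 56/42 = 4/3 chords per bar.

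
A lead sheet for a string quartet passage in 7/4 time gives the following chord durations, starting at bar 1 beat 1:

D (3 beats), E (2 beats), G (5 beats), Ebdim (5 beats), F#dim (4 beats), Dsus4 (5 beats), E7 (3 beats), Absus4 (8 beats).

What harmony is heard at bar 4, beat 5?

E7

Beat 5 of bar 4 is beat (4−1)×7 + 5 = 26 overall.
Running totals: D ends at 3, E ends at 5, G ends at 10, Ebdim ends at 15, F#dim ends at 19, Dsus4 ends at 24, E7 ends at 27.
Beat 26 falls within E7.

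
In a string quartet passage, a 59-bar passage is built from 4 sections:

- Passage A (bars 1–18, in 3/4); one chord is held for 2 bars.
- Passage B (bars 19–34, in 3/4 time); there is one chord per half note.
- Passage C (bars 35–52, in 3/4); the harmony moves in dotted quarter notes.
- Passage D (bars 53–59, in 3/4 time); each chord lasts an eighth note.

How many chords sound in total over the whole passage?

111 chords

A: 18 bars × 3 beats = 54 beats; 6 beats/chord → 9 chords.
B: 16 bars × 3 beats = 48 beats; 2 beats/chord → 24 chords.
C: 18 bars × 3 beats = 54 beats; 1.5 beats/chord → 36 chords.
D: 7 bars × 3 beats = 21 beats; 0.5 beats/chord → 42 chords.
Total: 9 + 24 + 36 + 42 = 111.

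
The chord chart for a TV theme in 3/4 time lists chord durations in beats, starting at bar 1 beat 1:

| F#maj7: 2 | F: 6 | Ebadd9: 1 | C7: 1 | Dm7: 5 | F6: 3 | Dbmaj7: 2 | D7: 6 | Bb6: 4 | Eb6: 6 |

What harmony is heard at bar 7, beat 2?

Beat 2 of bar 7 is beat (7−1)×3 + 2 = 20 overall.
Running totals: F#maj7 ends at 2, F ends at 8, Ebadd9 ends at 9, C7 ends at 10, Dm7 ends at 15, F6 ends at 18, Dbmaj7 ends at 20.
Beat 20 falls within Dbmaj7.

Dbmaj7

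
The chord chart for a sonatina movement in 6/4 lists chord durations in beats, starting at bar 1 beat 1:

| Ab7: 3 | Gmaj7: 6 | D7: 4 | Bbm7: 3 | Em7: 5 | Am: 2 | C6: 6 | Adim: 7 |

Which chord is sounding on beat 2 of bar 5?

Beat 2 of bar 5 is beat (5−1)×6 + 2 = 26 overall.
Running totals: Ab7 ends at 3, Gmaj7 ends at 9, D7 ends at 13, Bbm7 ends at 16, Em7 ends at 21, Am ends at 23, C6 ends at 29.
Beat 26 falls within C6.

C6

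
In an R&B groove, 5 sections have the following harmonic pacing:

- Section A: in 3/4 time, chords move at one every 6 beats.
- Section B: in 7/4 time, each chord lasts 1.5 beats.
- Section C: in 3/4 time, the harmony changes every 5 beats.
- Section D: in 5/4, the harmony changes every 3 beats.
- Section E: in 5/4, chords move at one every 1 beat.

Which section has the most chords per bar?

Section E

A: each chord is 6 beats in 3/4, so 0.5 per bar.
B: each chord is 1.5 beats in 7/4, so 14/3 per bar.
C: each chord is 5 beats in 3/4, so 0.6 per bar.
D: each chord is 3 beats in 5/4, so 5/3 per bar.
E: each chord is 1 beat in 5/4, so 5 per bar.
Fastest is E at 5 chords/bar.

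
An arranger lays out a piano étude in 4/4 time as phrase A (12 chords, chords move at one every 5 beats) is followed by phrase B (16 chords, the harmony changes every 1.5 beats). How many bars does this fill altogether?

21 bars

A: 12 × 5 = 60 beats = 15 bars.
B: 16 × 1.5 = 24 beats = 6 bars.
Total: 15 + 6 = 21 bars.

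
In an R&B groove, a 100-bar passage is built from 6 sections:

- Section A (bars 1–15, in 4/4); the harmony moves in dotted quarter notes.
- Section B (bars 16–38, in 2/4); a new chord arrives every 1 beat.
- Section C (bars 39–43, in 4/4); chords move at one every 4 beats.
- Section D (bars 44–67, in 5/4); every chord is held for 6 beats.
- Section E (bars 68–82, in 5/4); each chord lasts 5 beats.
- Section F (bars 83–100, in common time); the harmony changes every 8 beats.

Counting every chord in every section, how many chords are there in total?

A has 60 beats and chords last 1.5 each, so 40 chords.
B has 46 beats and chords last 1 each, so 46 chords.
C has 20 beats and chords last 4 each, so 5 chords.
D has 120 beats and chords last 6 each, so 20 chords.
E has 75 beats and chords last 5 each, so 15 chords.
F has 72 beats and chords last 8 each, so 9 chords.
Total: 40 + 46 + 5 + 20 + 15 + 9 = 135.

135 chords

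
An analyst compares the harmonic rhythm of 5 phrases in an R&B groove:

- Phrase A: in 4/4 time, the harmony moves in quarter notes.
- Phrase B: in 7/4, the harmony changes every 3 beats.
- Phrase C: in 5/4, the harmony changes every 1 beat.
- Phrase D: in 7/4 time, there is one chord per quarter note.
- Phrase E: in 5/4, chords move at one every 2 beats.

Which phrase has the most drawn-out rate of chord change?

A: 4 beats/bar ÷ 1 beat/chord = 4 chords/bar.
B: 7 beats/bar ÷ 3 beats/chord = 7/3 chords/bar.
C: 5 beats/bar ÷ 1 beat/chord = 5 chords/bar.
D: 7 beats/bar ÷ 1 beat/chord = 7 chords/bar.
E: 5 beats/bar ÷ 2 beats/chord = 2.5 chords/bar.
Slowest is B at 7/3 chords/bar.

Phrase B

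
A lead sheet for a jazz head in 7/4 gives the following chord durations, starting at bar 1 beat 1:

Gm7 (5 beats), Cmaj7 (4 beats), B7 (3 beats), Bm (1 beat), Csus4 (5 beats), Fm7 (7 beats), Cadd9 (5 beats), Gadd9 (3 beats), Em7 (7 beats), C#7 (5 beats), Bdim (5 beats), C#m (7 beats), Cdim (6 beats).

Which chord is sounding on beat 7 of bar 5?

Beat 7 of bar 5 is beat (5−1)×7 + 7 = 35 overall.
Running totals: Gm7 ends at 5, Cmaj7 ends at 9, B7 ends at 12, Bm ends at 13, Csus4 ends at 18, Fm7 ends at 25, Cadd9 ends at 30, Gadd9 ends at 33, Em7 ends at 40.
Beat 35 falls within Em7.

Em7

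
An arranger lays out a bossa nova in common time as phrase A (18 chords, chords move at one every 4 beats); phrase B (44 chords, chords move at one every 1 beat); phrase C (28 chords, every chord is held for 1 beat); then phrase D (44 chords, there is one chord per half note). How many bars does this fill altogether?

58 bars

A: 18 × 4 = 72 beats = 18 bars.
B: 44 × 1 = 44 beats = 11 bars.
C: 28 × 1 = 28 beats = 7 bars.
D: 44 × 2 = 88 beats = 22 bars.
Total: 18 + 11 + 7 + 22 = 58 bars.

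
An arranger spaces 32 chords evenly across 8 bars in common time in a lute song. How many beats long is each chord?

1 beat

8 bars × 4 beats/bar = 32 beats total.
32 beats ÷ 32 chords = 1 beats per chord.
(That is a quarter note.)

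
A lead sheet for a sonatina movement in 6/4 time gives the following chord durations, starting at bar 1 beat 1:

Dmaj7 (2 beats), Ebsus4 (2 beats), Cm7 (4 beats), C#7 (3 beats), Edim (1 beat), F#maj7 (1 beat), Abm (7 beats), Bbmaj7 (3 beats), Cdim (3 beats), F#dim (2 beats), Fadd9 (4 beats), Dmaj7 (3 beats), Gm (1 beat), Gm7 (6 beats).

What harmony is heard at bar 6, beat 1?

Fadd9

Beat 1 of bar 6 is beat (6−1)×6 + 1 = 31 overall.
Running totals: Dmaj7 ends at 2, Ebsus4 ends at 4, Cm7 ends at 8, C#7 ends at 11, Edim ends at 12, F#maj7 ends at 13, Abm ends at 20, Bbmaj7 ends at 23, Cdim ends at 26, F#dim ends at 28, Fadd9 ends at 32.
Beat 31 falls within Fadd9.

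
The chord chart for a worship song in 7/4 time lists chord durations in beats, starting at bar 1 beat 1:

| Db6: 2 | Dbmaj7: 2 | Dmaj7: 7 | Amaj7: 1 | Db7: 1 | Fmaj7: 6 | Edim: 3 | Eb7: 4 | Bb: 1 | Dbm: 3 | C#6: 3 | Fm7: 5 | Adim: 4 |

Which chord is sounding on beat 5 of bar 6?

Adim

Beat 5 of bar 6 is beat (6−1)×7 + 5 = 40 overall.
Running totals: Db6 ends at 2, Dbmaj7 ends at 4, Dmaj7 ends at 11, Amaj7 ends at 12, Db7 ends at 13, Fmaj7 ends at 19, Edim ends at 22, Eb7 ends at 26, Bb ends at 27, Dbm ends at 30, C#6 ends at 33, Fm7 ends at 38, Adim ends at 42.
Beat 40 falls within Adim.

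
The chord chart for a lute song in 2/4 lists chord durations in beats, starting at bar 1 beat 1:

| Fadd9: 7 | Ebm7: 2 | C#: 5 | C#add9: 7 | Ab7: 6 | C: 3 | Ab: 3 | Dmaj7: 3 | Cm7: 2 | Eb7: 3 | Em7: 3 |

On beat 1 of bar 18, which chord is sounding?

Dmaj7

Beat 1 of bar 18 is beat (18−1)×2 + 1 = 35 overall.
Running totals: Fadd9 ends at 7, Ebm7 ends at 9, C# ends at 14, C#add9 ends at 21, Ab7 ends at 27, C ends at 30, Ab ends at 33, Dmaj7 ends at 36.
Beat 35 falls within Dmaj7.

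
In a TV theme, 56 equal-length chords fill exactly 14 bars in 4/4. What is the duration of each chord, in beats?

1 beat

14 bars × 4 beats/bar = 56 beats total.
56 beats ÷ 56 chords = 1 beats per chord.
(That is a quarter note.)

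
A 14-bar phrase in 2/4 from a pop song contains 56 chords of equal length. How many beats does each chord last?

0.5 beats

14 bars × 2 beats/bar = 28 beats total.
28 beats ÷ 56 chords = 0.5 beats per chord.
(That is an eighth note.)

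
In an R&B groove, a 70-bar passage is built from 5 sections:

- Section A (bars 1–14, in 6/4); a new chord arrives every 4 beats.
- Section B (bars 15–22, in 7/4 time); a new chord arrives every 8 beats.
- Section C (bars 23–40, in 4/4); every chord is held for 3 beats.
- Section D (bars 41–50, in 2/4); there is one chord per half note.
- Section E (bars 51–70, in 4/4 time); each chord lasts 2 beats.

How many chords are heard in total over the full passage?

A has 84 beats and chords last 4 each, so 21 chords.
B has 56 beats and chords last 8 each, so 7 chords.
C has 72 beats and chords last 3 each, so 24 chords.
D has 20 beats and chords last 2 each, so 10 chords.
E has 80 beats and chords last 2 each, so 40 chords.
Total: 21 + 7 + 24 + 10 + 40 = 102.

102 chords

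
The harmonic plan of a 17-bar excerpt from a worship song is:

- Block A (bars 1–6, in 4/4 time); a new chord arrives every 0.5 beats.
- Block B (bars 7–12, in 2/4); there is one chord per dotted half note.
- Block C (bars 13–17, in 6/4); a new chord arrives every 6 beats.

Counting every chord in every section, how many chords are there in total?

57 chords

A: 6·4 = 24 beats, 24/0.5 = 48 chords.
B: 6·2 = 12 beats, 12/3 = 4 chords.
C: 5·6 = 30 beats, 30/6 = 5 chords.
Total: 48 + 4 + 5 = 57.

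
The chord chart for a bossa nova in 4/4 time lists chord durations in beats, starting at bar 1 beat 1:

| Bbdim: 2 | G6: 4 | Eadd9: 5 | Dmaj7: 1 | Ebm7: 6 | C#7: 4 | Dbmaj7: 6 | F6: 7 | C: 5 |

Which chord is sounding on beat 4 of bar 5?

Beat 4 of bar 5 is beat (5−1)×4 + 4 = 20 overall.
Running totals: Bbdim ends at 2, G6 ends at 6, Eadd9 ends at 11, Dmaj7 ends at 12, Ebm7 ends at 18, C#7 ends at 22.
Beat 20 falls within C#7.

C#7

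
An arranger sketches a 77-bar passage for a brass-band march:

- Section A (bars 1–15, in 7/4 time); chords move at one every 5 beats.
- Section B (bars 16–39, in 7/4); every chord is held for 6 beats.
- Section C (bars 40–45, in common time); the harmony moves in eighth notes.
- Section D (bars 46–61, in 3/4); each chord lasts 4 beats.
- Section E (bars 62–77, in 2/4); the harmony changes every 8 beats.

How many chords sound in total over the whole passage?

A: 15 bars × 7 beats = 105 beats; 5 beats/chord → 21 chords.
B: 24 bars × 7 beats = 168 beats; 6 beats/chord → 28 chords.
C: 6 bars × 4 beats = 24 beats; 0.5 beats/chord → 48 chords.
D: 16 bars × 3 beats = 48 beats; 4 beats/chord → 12 chords.
E: 16 bars × 2 beats = 32 beats; 8 beats/chord → 4 chords.
Total: 21 + 28 + 48 + 12 + 4 = 113.

113 chords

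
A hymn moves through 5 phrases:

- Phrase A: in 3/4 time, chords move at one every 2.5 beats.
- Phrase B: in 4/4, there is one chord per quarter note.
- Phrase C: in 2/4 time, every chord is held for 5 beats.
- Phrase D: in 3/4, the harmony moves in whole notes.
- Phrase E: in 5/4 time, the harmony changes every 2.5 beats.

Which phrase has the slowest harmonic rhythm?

Phrase C

A: 3 beats/bar ÷ 2.5 beats/chord = 1.2 chords/bar.
B: 4 beats/bar ÷ 1 beat/chord = 4 chords/bar.
C: 2 beats/bar ÷ 5 beats/chord = 0.4 chords/bar.
D: 3 beats/bar ÷ 4 beats/chord = 0.75 chords/bar.
E: 5 beats/bar ÷ 2.5 beats/chord = 2 chords/bar.
Slowest is C at 0.4 chords/bar.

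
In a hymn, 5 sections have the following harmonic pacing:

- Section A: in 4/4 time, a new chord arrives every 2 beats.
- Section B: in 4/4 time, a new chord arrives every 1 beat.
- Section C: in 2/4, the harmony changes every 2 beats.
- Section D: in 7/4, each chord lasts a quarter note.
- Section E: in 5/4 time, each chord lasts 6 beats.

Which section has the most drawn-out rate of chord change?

A: 4/2 = 2 chords/bar.
B: 4/1 = 4 chords/bar.
C: 2/2 = 1 chord/bar.
D: 7/1 = 7 chords/bar.
E: 5/6 = 5/6 chords/bar.
Slowest is E at 5/6 chords/bar.

Section E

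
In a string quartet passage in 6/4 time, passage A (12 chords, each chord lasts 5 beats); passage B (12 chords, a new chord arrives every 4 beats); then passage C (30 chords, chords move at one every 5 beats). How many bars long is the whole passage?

43 bars

A: 12 × 5 = 60 beats = 10 bars.
B: 12 × 4 = 48 beats = 8 bars.
C: 30 × 5 = 150 beats = 25 bars.
Total: 10 + 8 + 25 = 43 bars.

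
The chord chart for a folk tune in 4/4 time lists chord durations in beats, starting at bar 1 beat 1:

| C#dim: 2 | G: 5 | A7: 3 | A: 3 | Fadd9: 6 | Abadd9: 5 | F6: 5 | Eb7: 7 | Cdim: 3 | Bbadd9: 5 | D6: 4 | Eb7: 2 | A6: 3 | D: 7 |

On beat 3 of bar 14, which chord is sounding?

Beat 3 of bar 14 is beat (14−1)×4 + 3 = 55 overall.
Running totals: C#dim ends at 2, G ends at 7, A7 ends at 10, A ends at 13, Fadd9 ends at 19, Abadd9 ends at 24, F6 ends at 29, Eb7 ends at 36, Cdim ends at 39, Bbadd9 ends at 44, D6 ends at 48, Eb7 ends at 50, A6 ends at 53, D ends at 60.
Beat 55 falls within D.

D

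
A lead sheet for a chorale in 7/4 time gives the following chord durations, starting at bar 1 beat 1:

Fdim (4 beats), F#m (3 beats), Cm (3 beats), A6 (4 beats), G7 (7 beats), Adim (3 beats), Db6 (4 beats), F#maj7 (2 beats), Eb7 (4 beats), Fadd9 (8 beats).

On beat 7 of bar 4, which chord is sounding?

Db6

Beat 7 of bar 4 is beat (4−1)×7 + 7 = 28 overall.
Running totals: Fdim ends at 4, F#m ends at 7, Cm ends at 10, A6 ends at 14, G7 ends at 21, Adim ends at 24, Db6 ends at 28.
Beat 28 falls within Db6.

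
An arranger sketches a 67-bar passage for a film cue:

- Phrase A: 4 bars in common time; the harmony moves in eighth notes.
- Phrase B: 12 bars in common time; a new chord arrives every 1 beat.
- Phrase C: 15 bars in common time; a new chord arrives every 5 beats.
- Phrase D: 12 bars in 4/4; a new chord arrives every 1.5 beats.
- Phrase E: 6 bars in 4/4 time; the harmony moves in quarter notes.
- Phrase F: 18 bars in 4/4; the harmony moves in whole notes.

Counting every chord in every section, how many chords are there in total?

166 chords

A: 4 bars × 4 beats = 16 beats; 0.5 beats/chord → 32 chords.
B: 12 bars × 4 beats = 48 beats; 1 beat/chord → 48 chords.
C: 15 bars × 4 beats = 60 beats; 5 beats/chord → 12 chords.
D: 12 bars × 4 beats = 48 beats; 1.5 beats/chord → 32 chords.
E: 6 bars × 4 beats = 24 beats; 1 beat/chord → 24 chords.
F: 18 bars × 4 beats = 72 beats; 4 beats/chord → 18 chords.
Total: 32 + 48 + 12 + 32 + 24 + 18 = 166.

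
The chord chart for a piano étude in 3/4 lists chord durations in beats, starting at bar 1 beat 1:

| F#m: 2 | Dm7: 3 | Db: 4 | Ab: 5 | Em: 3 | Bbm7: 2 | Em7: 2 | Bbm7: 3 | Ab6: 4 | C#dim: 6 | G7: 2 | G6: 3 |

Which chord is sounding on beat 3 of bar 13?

G6

Beat 3 of bar 13 is beat (13−1)×3 + 3 = 39 overall.
Running totals: F#m ends at 2, Dm7 ends at 5, Db ends at 9, Ab ends at 14, Em ends at 17, Bbm7 ends at 19, Em7 ends at 21, Bbm7 ends at 24, Ab6 ends at 28, C#dim ends at 34, G7 ends at 36, G6 ends at 39.
Beat 39 falls within G6.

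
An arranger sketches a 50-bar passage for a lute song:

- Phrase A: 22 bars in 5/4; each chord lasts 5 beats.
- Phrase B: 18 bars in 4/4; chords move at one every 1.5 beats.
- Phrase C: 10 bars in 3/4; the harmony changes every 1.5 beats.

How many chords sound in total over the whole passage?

90 chords

A: 22 bars × 5 beats = 110 beats; 5 beats/chord → 22 chords.
B: 18 bars × 4 beats = 72 beats; 1.5 beats/chord → 48 chords.
C: 10 bars × 3 beats = 30 beats; 1.5 beats/chord → 20 chords.
Total: 22 + 48 + 20 = 90.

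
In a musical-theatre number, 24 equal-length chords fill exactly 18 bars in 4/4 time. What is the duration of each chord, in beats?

18 bars × 4 beats/bar = 72 beats total.
72 beats ÷ 24 chords = 3 beats per chord.
(That is a dotted half note.)

3 beats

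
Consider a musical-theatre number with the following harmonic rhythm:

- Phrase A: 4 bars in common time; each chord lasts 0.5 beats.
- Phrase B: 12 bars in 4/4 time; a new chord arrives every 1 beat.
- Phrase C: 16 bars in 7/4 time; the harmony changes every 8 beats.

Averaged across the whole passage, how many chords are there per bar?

A: 4 bars of 4 beats is 16 beats; at 0.5 beats each that's 32 chords.
B: 12 bars of 4 beats is 48 beats; at 1 beat each that's 48 chords.
C: 16 bars of 7 beats is 112 beats; at 8 beats each that's 14 chords.
Overall: 94 chords over 32 bars → 94/32 = 47/16 chords per bar.

47/16 chords per bar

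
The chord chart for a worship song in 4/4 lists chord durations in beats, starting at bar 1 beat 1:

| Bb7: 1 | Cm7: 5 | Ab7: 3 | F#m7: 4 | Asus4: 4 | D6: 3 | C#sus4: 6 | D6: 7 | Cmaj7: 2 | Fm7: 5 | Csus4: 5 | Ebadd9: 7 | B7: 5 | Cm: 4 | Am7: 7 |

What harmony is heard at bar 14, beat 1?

Beat 1 of bar 14 is beat (14−1)×4 + 1 = 53 overall.
Running totals: Bb7 ends at 1, Cm7 ends at 6, Ab7 ends at 9, F#m7 ends at 13, Asus4 ends at 17, D6 ends at 20, C#sus4 ends at 26, D6 ends at 33, Cmaj7 ends at 35, Fm7 ends at 40, Csus4 ends at 45, Ebadd9 ends at 52, B7 ends at 57.
Beat 53 falls within B7.

B7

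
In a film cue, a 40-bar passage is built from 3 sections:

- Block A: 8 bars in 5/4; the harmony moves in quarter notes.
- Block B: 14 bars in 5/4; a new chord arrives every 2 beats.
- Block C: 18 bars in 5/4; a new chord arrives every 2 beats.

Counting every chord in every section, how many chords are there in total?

120 chords

A: 8·5 = 40 beats, 40/1 = 40 chords.
B: 14·5 = 70 beats, 70/2 = 35 chords.
C: 18·5 = 90 beats, 90/2 = 45 chords.
Total: 40 + 35 + 45 = 120.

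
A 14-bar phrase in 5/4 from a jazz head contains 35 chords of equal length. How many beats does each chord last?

14 bars × 5 beats/bar = 70 beats total.
70 beats ÷ 35 chords = 2 beats per chord.
(That is a half note.)

2 beats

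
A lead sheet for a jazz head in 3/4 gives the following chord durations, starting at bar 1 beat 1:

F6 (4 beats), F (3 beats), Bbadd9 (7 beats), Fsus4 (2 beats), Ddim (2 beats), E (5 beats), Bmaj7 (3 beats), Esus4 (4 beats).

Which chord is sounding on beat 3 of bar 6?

Ddim

Beat 3 of bar 6 is beat (6−1)×3 + 3 = 18 overall.
Running totals: F6 ends at 4, F ends at 7, Bbadd9 ends at 14, Fsus4 ends at 16, Ddim ends at 18.
Beat 18 falls within Ddim.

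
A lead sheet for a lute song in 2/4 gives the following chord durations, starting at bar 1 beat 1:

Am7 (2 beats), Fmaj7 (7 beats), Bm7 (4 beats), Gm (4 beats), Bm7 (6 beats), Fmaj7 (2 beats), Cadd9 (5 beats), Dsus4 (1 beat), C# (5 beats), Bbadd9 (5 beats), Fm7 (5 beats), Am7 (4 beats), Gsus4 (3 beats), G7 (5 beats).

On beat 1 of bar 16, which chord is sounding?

Dsus4

Beat 1 of bar 16 is beat (16−1)×2 + 1 = 31 overall.
Running totals: Am7 ends at 2, Fmaj7 ends at 9, Bm7 ends at 13, Gm ends at 17, Bm7 ends at 23, Fmaj7 ends at 25, Cadd9 ends at 30, Dsus4 ends at 31.
Beat 31 falls within Dsus4.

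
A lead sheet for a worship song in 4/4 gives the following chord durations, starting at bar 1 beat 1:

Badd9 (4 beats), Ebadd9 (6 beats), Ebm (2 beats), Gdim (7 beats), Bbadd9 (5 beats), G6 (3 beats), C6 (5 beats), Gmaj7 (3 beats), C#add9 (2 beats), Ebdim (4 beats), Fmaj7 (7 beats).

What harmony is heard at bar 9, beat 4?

Beat 4 of bar 9 is beat (9−1)×4 + 4 = 36 overall.
Running totals: Badd9 ends at 4, Ebadd9 ends at 10, Ebm ends at 12, Gdim ends at 19, Bbadd9 ends at 24, G6 ends at 27, C6 ends at 32, Gmaj7 ends at 35, C#add9 ends at 37.
Beat 36 falls within C#add9.

C#add9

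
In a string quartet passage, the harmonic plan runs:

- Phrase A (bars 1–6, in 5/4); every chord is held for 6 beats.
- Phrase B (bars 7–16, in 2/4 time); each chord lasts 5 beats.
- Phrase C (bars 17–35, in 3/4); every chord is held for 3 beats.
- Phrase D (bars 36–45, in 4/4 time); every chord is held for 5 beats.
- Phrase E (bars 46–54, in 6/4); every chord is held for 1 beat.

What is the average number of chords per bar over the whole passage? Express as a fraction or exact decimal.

A: 6 bars of 5 beats is 30 beats; at 6 beats each that's 5 chords.
B: 10 bars of 2 beats is 20 beats; at 5 beats each that's 4 chords.
C: 19 bars of 3 beats is 57 beats; at 3 beats each that's 19 chords.
D: 10 bars of 4 beats is 40 beats; at 5 beats each that's 8 chords.
E: 9 bars of 6 beats is 54 beats; at 1 beat each that's 54 chords.
Overall: 90 chords over 54 bars → 90/54 = 5/3 chords per bar.

5/3 chords per bar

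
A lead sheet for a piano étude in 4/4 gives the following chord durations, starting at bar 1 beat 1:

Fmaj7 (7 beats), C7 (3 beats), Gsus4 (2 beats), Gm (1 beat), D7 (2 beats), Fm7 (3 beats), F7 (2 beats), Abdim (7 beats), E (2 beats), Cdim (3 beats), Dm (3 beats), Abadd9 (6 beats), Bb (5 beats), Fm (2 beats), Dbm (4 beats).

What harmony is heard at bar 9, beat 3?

Beat 3 of bar 9 is beat (9−1)×4 + 3 = 35 overall.
Running totals: Fmaj7 ends at 7, C7 ends at 10, Gsus4 ends at 12, Gm ends at 13, D7 ends at 15, Fm7 ends at 18, F7 ends at 20, Abdim ends at 27, E ends at 29, Cdim ends at 32, Dm ends at 35.
Beat 35 falls within Dm.

Dm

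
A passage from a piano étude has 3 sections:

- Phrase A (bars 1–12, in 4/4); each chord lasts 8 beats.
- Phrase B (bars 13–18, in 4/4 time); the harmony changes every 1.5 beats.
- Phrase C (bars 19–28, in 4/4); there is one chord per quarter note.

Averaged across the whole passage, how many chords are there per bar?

A: 12 × 4 = 48 beats ÷ 8 = 6 chords.
B: 6 × 4 = 24 beats ÷ 1.5 = 16 chords.
C: 10 × 4 = 40 beats ÷ 1 = 40 chords.
Overall: 62 chords over 28 bars → 62/28 = 31/14 chords per bar.

31/14 chords per bar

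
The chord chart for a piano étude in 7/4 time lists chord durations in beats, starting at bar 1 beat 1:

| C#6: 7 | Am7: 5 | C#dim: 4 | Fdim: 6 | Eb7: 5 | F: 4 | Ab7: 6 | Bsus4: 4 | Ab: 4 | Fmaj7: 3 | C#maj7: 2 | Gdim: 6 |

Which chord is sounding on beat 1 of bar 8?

Beat 1 of bar 8 is beat (8−1)×7 + 1 = 50 overall.
Running totals: C#6 ends at 7, Am7 ends at 12, C#dim ends at 16, Fdim ends at 22, Eb7 ends at 27, F ends at 31, Ab7 ends at 37, Bsus4 ends at 41, Ab ends at 45, Fmaj7 ends at 48, C#maj7 ends at 50.
Beat 50 falls within C#maj7.

C#maj7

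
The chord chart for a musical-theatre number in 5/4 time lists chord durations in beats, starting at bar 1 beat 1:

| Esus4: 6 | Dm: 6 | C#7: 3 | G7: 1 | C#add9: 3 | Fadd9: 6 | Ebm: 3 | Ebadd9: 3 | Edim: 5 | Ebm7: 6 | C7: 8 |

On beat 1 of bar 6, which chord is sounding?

Beat 1 of bar 6 is beat (6−1)×5 + 1 = 26 overall.
Running totals: Esus4 ends at 6, Dm ends at 12, C#7 ends at 15, G7 ends at 16, C#add9 ends at 19, Fadd9 ends at 25, Ebm ends at 28.
Beat 26 falls within Ebm.

Ebm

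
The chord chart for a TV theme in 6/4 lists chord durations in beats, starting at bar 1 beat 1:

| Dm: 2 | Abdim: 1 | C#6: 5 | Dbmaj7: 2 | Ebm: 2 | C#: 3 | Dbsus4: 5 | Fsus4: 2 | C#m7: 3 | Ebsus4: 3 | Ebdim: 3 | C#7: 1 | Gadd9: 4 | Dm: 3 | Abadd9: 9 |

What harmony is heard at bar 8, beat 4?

Beat 4 of bar 8 is beat (8−1)×6 + 4 = 46 overall.
Running totals: Dm ends at 2, Abdim ends at 3, C#6 ends at 8, Dbmaj7 ends at 10, Ebm ends at 12, C# ends at 15, Dbsus4 ends at 20, Fsus4 ends at 22, C#m7 ends at 25, Ebsus4 ends at 28, Ebdim ends at 31, C#7 ends at 32, Gadd9 ends at 36, Dm ends at 39, Abadd9 ends at 48.
Beat 46 falls within Abadd9.

Abadd9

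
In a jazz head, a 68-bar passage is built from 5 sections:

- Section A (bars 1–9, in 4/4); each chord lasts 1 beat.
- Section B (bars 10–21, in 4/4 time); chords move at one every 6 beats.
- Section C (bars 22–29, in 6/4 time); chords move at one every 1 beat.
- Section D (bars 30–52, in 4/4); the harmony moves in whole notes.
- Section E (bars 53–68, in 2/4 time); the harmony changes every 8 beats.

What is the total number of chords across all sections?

A: 9 bars × 4 beats = 36 beats; 1 beat/chord → 36 chords.
B: 12 bars × 4 beats = 48 beats; 6 beats/chord → 8 chords.
C: 8 bars × 6 beats = 48 beats; 1 beat/chord → 48 chords.
D: 23 bars × 4 beats = 92 beats; 4 beats/chord → 23 chords.
E: 16 bars × 2 beats = 32 beats; 8 beats/chord → 4 chords.
Total: 36 + 8 + 48 + 23 + 4 = 119.

119 chords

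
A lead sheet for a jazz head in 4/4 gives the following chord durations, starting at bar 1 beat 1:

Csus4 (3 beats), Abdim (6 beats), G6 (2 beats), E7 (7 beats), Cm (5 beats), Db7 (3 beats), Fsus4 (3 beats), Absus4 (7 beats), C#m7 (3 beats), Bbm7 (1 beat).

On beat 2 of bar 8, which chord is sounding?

Beat 2 of bar 8 is beat (8−1)×4 + 2 = 30 overall.
Running totals: Csus4 ends at 3, Abdim ends at 9, G6 ends at 11, E7 ends at 18, Cm ends at 23, Db7 ends at 26, Fsus4 ends at 29, Absus4 ends at 36.
Beat 30 falls within Absus4.

Absus4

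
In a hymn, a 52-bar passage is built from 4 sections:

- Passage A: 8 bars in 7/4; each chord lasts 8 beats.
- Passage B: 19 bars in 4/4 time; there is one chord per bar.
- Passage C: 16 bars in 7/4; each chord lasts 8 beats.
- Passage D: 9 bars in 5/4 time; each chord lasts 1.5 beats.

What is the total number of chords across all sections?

A: 8 bars × 7 beats = 56 beats; 8 beats/chord → 7 chords.
B: 19 bars × 4 beats = 76 beats; 4 beats/chord → 19 chords.
C: 16 bars × 7 beats = 112 beats; 8 beats/chord → 14 chords.
D: 9 bars × 5 beats = 45 beats; 1.5 beats/chord → 30 chords.
Total: 7 + 19 + 14 + 30 = 70.

70 chords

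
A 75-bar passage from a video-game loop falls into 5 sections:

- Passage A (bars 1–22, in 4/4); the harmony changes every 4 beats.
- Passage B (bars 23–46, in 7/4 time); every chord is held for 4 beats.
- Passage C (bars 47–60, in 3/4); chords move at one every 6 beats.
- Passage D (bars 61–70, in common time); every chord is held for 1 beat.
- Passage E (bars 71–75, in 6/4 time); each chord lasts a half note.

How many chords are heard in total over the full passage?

126 chords

A: 22 bars × 4 beats = 88 beats; 4 beats/chord → 22 chords.
B: 24 bars × 7 beats = 168 beats; 4 beats/chord → 42 chords.
C: 14 bars × 3 beats = 42 beats; 6 beats/chord → 7 chords.
D: 10 bars × 4 beats = 40 beats; 1 beat/chord → 40 chords.
E: 5 bars × 6 beats = 30 beats; 2 beats/chord → 15 chords.
Total: 22 + 42 + 7 + 40 + 15 = 126.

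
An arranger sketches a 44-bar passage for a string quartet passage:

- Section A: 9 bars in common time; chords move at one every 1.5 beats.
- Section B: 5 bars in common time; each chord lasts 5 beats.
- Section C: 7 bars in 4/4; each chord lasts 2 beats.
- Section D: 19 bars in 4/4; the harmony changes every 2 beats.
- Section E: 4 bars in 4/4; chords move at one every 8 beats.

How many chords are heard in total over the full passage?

82 chords

A: 9·4 = 36 beats, 36/1.5 = 24 chords.
B: 5·4 = 20 beats, 20/5 = 4 chords.
C: 7·4 = 28 beats, 28/2 = 14 chords.
D: 19·4 = 76 beats, 76/2 = 38 chords.
E: 4·4 = 16 beats, 16/8 = 2 chords.
Total: 24 + 4 + 14 + 38 + 2 = 82.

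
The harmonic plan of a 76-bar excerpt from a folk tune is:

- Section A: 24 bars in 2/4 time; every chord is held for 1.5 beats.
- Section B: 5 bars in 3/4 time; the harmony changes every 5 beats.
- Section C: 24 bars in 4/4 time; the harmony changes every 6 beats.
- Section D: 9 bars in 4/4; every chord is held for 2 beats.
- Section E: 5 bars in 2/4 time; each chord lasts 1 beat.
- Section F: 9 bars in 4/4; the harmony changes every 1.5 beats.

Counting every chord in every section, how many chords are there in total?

A: 24·2 = 48 beats, 48/1.5 = 32 chords.
B: 5·3 = 15 beats, 15/5 = 3 chords.
C: 24·4 = 96 beats, 96/6 = 16 chords.
D: 9·4 = 36 beats, 36/2 = 18 chords.
E: 5·2 = 10 beats, 10/1 = 10 chords.
F: 9·4 = 36 beats, 36/1.5 = 24 chords.
Total: 32 + 3 + 16 + 18 + 10 + 24 = 103.

103 chords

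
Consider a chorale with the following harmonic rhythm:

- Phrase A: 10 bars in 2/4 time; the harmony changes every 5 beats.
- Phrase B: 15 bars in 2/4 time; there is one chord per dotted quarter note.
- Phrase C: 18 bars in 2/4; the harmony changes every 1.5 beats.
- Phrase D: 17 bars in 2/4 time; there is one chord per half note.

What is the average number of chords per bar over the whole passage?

13/12 chords per bar

A: 10 bars of 2 beats is 20 beats; at 5 beats each that's 4 chords.
B: 15 bars of 2 beats is 30 beats; at 1.5 beats each that's 20 chords.
C: 18 bars of 2 beats is 36 beats; at 1.5 beats each that's 24 chords.
D: 17 bars of 2 beats is 34 beats; at 2 beats each that's 17 chords.
Overall: 65 chords over 60 bars → 65/60 = 13/12 chords per bar.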